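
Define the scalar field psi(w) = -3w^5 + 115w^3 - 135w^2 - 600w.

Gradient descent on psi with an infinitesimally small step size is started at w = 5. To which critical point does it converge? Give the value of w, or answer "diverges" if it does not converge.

diverges

psi'(w) = -15(w - 4)(w - 2)(w + 1)(w + 5), so psi'(5) = -2700.
Gradient descent moves in the -psi' direction, i.e. w is increasing.
There is no critical point above w=5, and psi' keeps the same sign, so the iterate runs off to +∞.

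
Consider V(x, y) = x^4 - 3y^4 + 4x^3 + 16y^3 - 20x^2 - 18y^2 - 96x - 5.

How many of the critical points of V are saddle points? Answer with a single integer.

V separates as a function of x plus a function of y, so ∇V=0 decouples.
∂V/∂x = 4(x - 3)(x + 2)(x + 4) = 0 at x ∈ {-4, -2, 3}; ∂V/∂y = -12y(y - 3)(y - 1) = 0 at y ∈ {0, 1, 3}.
The Hessian is diagonal: diag(V_xx, V_yy). Second derivatives: V_xx(-4)=56, V_xx(-2)=-40, V_xx(3)=140; V_yy(0)=-36, V_yy(1)=24, V_yy(3)=-72.
Saddle points occur where the two diagonal entries have opposite signs: (-4, 0), (-4, 3), (-2, 1), (3, 0), (3, 3). Count: 5.

5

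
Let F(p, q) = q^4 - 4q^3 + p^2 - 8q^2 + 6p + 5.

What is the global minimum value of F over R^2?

-132

F(p,q) separates as A(p) + B(q) + 5, so its minimum is min A + min B + 5.
A'(p) = 2p + 6 vanishes at p ∈ {-3}; B'(q) = 4q(q - 4)(q + 1) vanishes at q ∈ {-1, 0, 4}.
Local minima of A (where A''>0): A(-3)=-9. Local minima of B: B(-1)=-3, B(4)=-128.
So the global minimum of F is A(-3) + B(4) + 5 = -9 − 128 + 5 = -132, attained at (-3, 4).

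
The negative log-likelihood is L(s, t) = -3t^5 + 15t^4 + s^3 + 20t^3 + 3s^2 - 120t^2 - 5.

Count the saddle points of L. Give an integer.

4

L separates as a function of s plus a function of t, so ∇L=0 decouples.
∂L/∂s = 3s(s + 2) = 0 at s ∈ {-2, 0}; ∂L/∂t = -15t(t - 4)(t - 2)(t + 2) = 0 at t ∈ {-2, 0, 2, 4}.
The Hessian is diagonal: diag(L_ss, L_tt). Second derivatives: L_ss(-2)=-6, L_ss(0)=6; L_tt(-2)=720, L_tt(0)=-240, L_tt(2)=240, L_tt(4)=-720.
Saddle points occur where the two diagonal entries have opposite signs: (-2, -2), (-2, 2), (0, 0), (0, 4). Count: 4.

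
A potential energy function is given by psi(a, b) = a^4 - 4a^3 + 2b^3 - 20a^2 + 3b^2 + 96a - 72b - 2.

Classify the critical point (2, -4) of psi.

The mixed partial ∂²psi/∂a∂b is 0, so the Hessian at any point is diag(psi_aa, psi_bb) = diag(4(3a^2 - 6a - 10), 6(2b + 1)).
At (2, -4): H = diag(-40, -42).
Both eigenvalues are negative, so H is negative definite: a local maximum.

local maximum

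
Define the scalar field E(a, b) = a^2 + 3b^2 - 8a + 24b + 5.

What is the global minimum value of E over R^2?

-59

E(a,b) separates as P(a) + Q(b) + 5, so its minimum is min P + min Q + 5.
P'(a) = 2a - 8 vanishes at a ∈ {4}; Q'(b) = 6b + 24 vanishes at b ∈ {-4}.
Local minima of P (where P''>0): P(4)=-16. Local minima of Q: Q(-4)=-48.
So the global minimum of E is P(4) + Q(-4) + 5 = -16 − 48 + 5 = -59, attained at (4, -4).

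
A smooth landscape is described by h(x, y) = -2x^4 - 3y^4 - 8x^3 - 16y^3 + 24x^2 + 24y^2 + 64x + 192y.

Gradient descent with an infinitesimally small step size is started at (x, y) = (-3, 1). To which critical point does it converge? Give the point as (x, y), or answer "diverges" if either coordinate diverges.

h is separable, so gradient descent decouples: x follows -∂h/∂x, y follows -∂h/∂y.
∂h/∂x = -8(x - 2)(x + 1)(x + 4); at x=-3 this is -80, so x increases.
∂h/∂y = -12(y - 2)(y + 2)(y + 4); at y=1 this is 180, so y decreases.
x converges to its nearest critical value -1 (a local min of the x-part); y converges to -2. The iterate converges to (-1, -2).

(-1, -2)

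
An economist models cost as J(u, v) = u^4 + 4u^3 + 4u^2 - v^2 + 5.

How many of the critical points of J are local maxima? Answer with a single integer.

1

J separates as a function of u plus a function of v, so ∇J=0 decouples.
∂J/∂u = 4u(u + 1)(u + 2) = 0 at u ∈ {-2, -1, 0}; ∂J/∂v = -2v = 0 at v ∈ {0}.
The Hessian is diagonal: diag(J_uu, J_vv). Second derivatives: J_uu(-2)=8, J_uu(-1)=-4, J_uu(0)=8; J_vv(0)=-2.
Local maxima occur where both diagonal entries negative: (-1, 0). Count: 1.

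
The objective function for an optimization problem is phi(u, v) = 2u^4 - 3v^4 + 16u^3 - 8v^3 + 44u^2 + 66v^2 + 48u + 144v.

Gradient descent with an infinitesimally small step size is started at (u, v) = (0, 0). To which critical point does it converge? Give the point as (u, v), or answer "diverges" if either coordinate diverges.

(-1, -1)

phi is separable, so gradient descent decouples: u follows -∂phi/∂u, v follows -∂phi/∂v.
∂phi/∂u = 8(u + 1)(u + 2)(u + 3); at u=0 this is 48, so u decreases.
∂phi/∂v = -12(v - 3)(v + 1)(v + 4); at v=0 this is 144, so v decreases.
u converges to its nearest critical value -1 (a local min of the u-part); v converges to -1. The iterate converges to (-1, -1).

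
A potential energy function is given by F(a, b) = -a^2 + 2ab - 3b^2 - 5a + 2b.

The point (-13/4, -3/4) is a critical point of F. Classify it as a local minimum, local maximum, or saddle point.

The Hessian of F is constant: H = [[-2, 2], [2, -6]].
det(H) = (-2)·(-6) − 2² = 8.
det(H) > 0 and tr(H) = -8 < 0, so H is negative definite and the point is a local maximum.

local maximum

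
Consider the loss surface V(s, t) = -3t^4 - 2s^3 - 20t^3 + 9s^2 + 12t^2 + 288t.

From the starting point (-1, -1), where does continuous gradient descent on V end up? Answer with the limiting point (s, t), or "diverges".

V is separable, so gradient descent decouples: s follows -∂V/∂s, t follows -∂V/∂t.
∂V/∂s = -6s(s - 3); at s=-1 this is -24, so s increases.
∂V/∂t = -12(t - 2)(t + 3)(t + 4); at t=-1 this is 216, so t decreases.
s converges to its nearest critical value 0 (a local min of the s-part); t converges to -3. The iterate converges to (0, -3).

(0, -3)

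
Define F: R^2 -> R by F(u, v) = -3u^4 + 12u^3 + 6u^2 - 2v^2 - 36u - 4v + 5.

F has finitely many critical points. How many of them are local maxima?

2

F separates as a function of u plus a function of v, so ∇F=0 decouples.
∂F/∂u = -12(u - 3)(u - 1)(u + 1) = 0 at u ∈ {-1, 1, 3}; ∂F/∂v = -4(v + 1) = 0 at v ∈ {-1}.
The Hessian is diagonal: diag(F_uu, F_vv). Second derivatives: F_uu(-1)=-96, F_uu(1)=48, F_uu(3)=-96; F_vv(-1)=-4.
Local maxima occur where both diagonal entries negative: (-1, -1), (3, -1). Count: 2.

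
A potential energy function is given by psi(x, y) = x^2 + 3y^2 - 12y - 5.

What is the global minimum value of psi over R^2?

psi(x,y) separates as P(x) + Q(y) − 5, so its minimum is min P + min Q − 5.
P'(x) = 2x vanishes at x ∈ {0}; Q'(y) = 6y - 12 vanishes at y ∈ {2}.
Local minima of P (where P''>0): P(0)=0. Local minima of Q: Q(2)=-12.
So the global minimum of psi is P(0) + Q(2) − 5 = 0 − 12 − 5 = -17, attained at (0, 2).

-17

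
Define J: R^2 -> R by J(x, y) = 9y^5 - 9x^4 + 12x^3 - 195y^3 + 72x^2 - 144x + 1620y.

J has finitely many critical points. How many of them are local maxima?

J separates as a function of x plus a function of y, so ∇J=0 decouples.
∂J/∂x = -36(x - 2)(x - 1)(x + 2) = 0 at x ∈ {-2, 1, 2}; ∂J/∂y = 45(y - 3)(y - 2)(y + 2)(y + 3) = 0 at y ∈ {-3, -2, 2, 3}.
The Hessian is diagonal: diag(J_xx, J_yy). Second derivatives: J_xx(-2)=-432, J_xx(1)=108, J_xx(2)=-144; J_yy(-3)=-1350, J_yy(-2)=900, J_yy(2)=-900, J_yy(3)=1350.
Local maxima occur where both diagonal entries negative: (-2, -3), (-2, 2), (2, -3), (2, 2). Count: 4.

4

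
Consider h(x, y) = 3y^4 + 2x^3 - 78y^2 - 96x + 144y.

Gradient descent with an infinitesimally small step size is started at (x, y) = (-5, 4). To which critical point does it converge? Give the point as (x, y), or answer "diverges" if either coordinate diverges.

diverges

h is separable, so gradient descent decouples: x follows -∂h/∂x, y follows -∂h/∂y.
∂h/∂x = 6(x - 4)(x + 4); at x=-5 this is 54, so x decreases.
∂h/∂y = 12(y - 3)(y - 1)(y + 4); at y=4 this is 288, so y decreases.
The x-coordinate has no critical point in that direction and runs off to infinity.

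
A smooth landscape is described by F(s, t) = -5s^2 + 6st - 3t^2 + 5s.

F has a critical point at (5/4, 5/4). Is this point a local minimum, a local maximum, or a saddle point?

local maximum

The Hessian of F is constant: H = [[-10, 6], [6, -6]].
det(H) = (-10)·(-6) − 6² = 24.
det(H) > 0 and tr(H) = -16 < 0, so H is negative definite and the point is a local maximum.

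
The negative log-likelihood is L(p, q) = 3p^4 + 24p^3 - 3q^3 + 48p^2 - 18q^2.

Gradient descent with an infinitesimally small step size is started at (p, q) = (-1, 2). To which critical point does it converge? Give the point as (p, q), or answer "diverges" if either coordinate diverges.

diverges

L is separable, so gradient descent decouples: p follows -∂L/∂p, q follows -∂L/∂q.
∂L/∂p = 12p(p + 2)(p + 4); at p=-1 this is -36, so p increases.
∂L/∂q = -9q(q + 4); at q=2 this is -108, so q increases.
The q-coordinate has no critical point in that direction and runs off to infinity.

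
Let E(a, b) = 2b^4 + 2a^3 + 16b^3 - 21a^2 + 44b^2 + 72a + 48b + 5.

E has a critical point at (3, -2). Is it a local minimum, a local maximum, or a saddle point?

local maximum

The mixed partial ∂²E/∂a∂b is 0, so the Hessian at any point is diag(E_aa, E_bb) = diag(6(2a - 7), 8(3b^2 + 12b + 11)).
At (3, -2): H = diag(-6, -8).
Both eigenvalues are negative, so H is negative definite: a local maximum.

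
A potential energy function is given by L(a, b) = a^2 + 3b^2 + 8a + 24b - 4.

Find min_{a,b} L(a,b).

-68

L(a,b) separates as P(a) + Q(b) − 4, so its minimum is min P + min Q − 4.
P'(a) = 2a + 8 vanishes at a ∈ {-4}; Q'(b) = 6b + 24 vanishes at b ∈ {-4}.
Local minima of P (where P''>0): P(-4)=-16. Local minima of Q: Q(-4)=-48.
So the global minimum of L is P(-4) + Q(-4) − 4 = -16 − 48 − 4 = -68, attained at (-4, -4).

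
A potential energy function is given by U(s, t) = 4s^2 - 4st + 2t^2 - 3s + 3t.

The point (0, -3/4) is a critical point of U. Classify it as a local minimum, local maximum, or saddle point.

The Hessian of U is constant: H = [[8, -4], [-4, 4]].
det(H) = 8·4 − (-4)² = 16.
det(H) > 0 and tr(H) = 12 > 0, so H is positive definite and the point is a local minimum.

local minimum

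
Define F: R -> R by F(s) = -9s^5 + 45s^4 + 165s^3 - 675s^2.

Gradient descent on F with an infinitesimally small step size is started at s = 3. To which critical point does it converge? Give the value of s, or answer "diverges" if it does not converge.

2

F'(s) = -45s(s - 5)(s - 2)(s + 3), so F'(3) = 1620.
Gradient descent moves in the -F' direction, i.e. s is decreasing.
The nearest critical point in that direction is s = 2, where F'' = 1350 > 0 (a local minimum). The iterate converges there.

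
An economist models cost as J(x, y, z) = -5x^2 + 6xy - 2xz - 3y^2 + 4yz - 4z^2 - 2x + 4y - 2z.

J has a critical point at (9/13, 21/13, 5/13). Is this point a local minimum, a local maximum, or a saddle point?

local maximum

The Hessian is constant: H = [[-10, 6, -2], [6, -6, 4], [-2, 4, -8]].
Leading principal minors: Δ₁ = -10, Δ₂ = 24, Δ₃ = -104.
The minors alternate sign starting negative (−, +, −), so H is negative definite: a local maximum.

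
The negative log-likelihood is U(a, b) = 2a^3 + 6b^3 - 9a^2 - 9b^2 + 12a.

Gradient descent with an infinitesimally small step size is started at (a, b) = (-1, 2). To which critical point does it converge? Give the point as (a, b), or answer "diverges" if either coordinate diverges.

U is separable, so gradient descent decouples: a follows -∂U/∂a, b follows -∂U/∂b.
∂U/∂a = 6(a - 2)(a - 1); at a=-1 this is 36, so a decreases.
∂U/∂b = 18b(b - 1); at b=2 this is 36, so b decreases.
The a-coordinate has no critical point in that direction and runs off to infinity.

diverges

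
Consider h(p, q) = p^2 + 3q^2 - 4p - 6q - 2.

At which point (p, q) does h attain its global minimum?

(2, 1)

h(p,q) separates as A(p) + B(q) − 2, so its minimum is min A + min B − 2.
A'(p) = 2p - 4 vanishes at p ∈ {2}; B'(q) = 6q - 6 vanishes at q ∈ {1}.
Local minima of A (where A''>0): A(2)=-4. Local minima of B: B(1)=-3.
So the global minimum of h is A(2) + B(1) − 2 = -4 − 3 − 2 = -9, attained at (2, 1).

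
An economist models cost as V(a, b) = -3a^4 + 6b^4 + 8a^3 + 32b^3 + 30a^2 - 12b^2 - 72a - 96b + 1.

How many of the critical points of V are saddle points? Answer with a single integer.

V separates as a function of a plus a function of b, so ∇V=0 decouples.
∂V/∂a = -12(a - 3)(a - 1)(a + 2) = 0 at a ∈ {-2, 1, 3}; ∂V/∂b = 24(b - 1)(b + 1)(b + 4) = 0 at b ∈ {-4, -1, 1}.
The Hessian is diagonal: diag(V_aa, V_bb). Second derivatives: V_aa(-2)=-180, V_aa(1)=72, V_aa(3)=-120; V_bb(-4)=360, V_bb(-1)=-144, V_bb(1)=240.
Saddle points occur where the two diagonal entries have opposite signs: (-2, -4), (-2, 1), (1, -1), (3, -4), (3, 1). Count: 5.

5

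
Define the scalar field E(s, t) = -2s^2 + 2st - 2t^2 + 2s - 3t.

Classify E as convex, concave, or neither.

concave

E is quadratic, so its Hessian is the constant matrix H = [[-4, 2], [2, -4]].
det(H) = 12, tr(H) = -8.
det(H) > 0 and tr(H) < 0, so H is negative definite everywhere: concave.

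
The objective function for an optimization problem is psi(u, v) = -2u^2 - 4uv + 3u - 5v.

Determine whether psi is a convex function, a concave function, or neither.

neither

psi is quadratic, so its Hessian is the constant matrix H = [[-4, -4], [-4, 0]].
det(H) = -16, tr(H) = -4.
det(H) < 0, so H is indefinite: neither convex nor concave.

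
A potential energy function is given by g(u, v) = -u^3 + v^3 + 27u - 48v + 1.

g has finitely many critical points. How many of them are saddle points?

g separates as a function of u plus a function of v, so ∇g=0 decouples.
∂g/∂u = -3(u - 3)(u + 3) = 0 at u ∈ {-3, 3}; ∂g/∂v = 3(v - 4)(v + 4) = 0 at v ∈ {-4, 4}.
The Hessian is diagonal: diag(g_uu, g_vv). Second derivatives: g_uu(-3)=18, g_uu(3)=-18; g_vv(-4)=-24, g_vv(4)=24.
Saddle points occur where the two diagonal entries have opposite signs: (-3, -4), (3, 4). Count: 2.

2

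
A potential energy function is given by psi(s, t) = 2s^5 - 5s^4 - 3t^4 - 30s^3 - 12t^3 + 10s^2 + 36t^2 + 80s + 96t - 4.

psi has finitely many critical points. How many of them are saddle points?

6

psi separates as a function of s plus a function of t, so ∇psi=0 decouples.
∂psi/∂s = 10(s - 4)(s - 1)(s + 1)(s + 2) = 0 at s ∈ {-2, -1, 1, 4}; ∂psi/∂t = -12(t - 2)(t + 1)(t + 4) = 0 at t ∈ {-4, -1, 2}.
The Hessian is diagonal: diag(psi_ss, psi_tt). Second derivatives: psi_ss(-2)=-180, psi_ss(-1)=100, psi_ss(1)=-180, psi_ss(4)=900; psi_tt(-4)=-216, psi_tt(-1)=108, psi_tt(2)=-216.
Saddle points occur where the two diagonal entries have opposite signs: (-2, -1), (-1, -4), (-1, 2), (1, -1), (4, -4), (4, 2). Count: 6.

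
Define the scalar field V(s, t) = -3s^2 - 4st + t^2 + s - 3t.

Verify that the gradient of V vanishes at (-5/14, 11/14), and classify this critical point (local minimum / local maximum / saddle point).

saddle point

∇V = (-6s - 4t + 1, -4s + 2t - 3); substituting (-5/14, 11/14) gives ∇V = (0, 0), so (-5/14, 11/14) is indeed a critical point.
The Hessian of V is constant: H = [[-6, -4], [-4, 2]].
det(H) = (-6)·2 − (-4)² = -28.
Since det(H) < 0, H is indefinite and the critical point is a saddle point.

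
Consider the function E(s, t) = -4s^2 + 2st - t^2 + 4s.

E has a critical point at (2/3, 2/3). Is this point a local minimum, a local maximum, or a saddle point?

The Hessian of E is constant: H = [[-8, 2], [2, -2]].
det(H) = (-8)·(-2) − 2² = 12.
det(H) > 0 and tr(H) = -10 < 0, so H is negative definite and the point is a local maximum.

local maximum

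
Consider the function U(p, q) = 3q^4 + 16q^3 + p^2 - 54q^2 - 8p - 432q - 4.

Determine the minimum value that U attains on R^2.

U(p,q) separates as A(p) + B(q) − 4, so its minimum is min A + min B − 4.
A'(p) = 2p - 8 vanishes at p ∈ {4}; B'(q) = 12(q - 3)(q + 3)(q + 4) vanishes at q ∈ {-4, -3, 3}.
Local minima of A (where A''>0): A(4)=-16. Local minima of B: B(-4)=608, B(3)=-1107.
So the global minimum of U is A(4) + B(3) − 4 = -16 − 1107 − 4 = -1127, attained at (4, 3).

-1127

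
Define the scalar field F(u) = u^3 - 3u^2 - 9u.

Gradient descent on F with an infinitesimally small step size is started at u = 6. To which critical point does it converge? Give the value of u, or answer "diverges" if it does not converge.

3

F'(u) = 3(u - 3)(u + 1), so F'(6) = 63.
Gradient descent moves in the -F' direction, i.e. u is decreasing.
The nearest critical point in that direction is u = 3, where F'' = 12 > 0 (a local minimum). The iterate converges there.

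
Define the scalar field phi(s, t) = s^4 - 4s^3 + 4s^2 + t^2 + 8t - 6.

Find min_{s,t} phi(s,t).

-22

phi(s,t) separates as P(s) + Q(t) − 6, so its minimum is min P + min Q − 6.
P'(s) = 4s(s - 2)(s - 1) vanishes at s ∈ {0, 1, 2}; Q'(t) = 2(t + 4) vanishes at t ∈ {-4}.
Local minima of P (where P''>0): P(0)=0, P(2)=0. Local minima of Q: Q(-4)=-16.
So the global minimum of phi is P(0) + Q(-4) − 6 = 0 − 16 − 6 = -22, attained at (0, -4).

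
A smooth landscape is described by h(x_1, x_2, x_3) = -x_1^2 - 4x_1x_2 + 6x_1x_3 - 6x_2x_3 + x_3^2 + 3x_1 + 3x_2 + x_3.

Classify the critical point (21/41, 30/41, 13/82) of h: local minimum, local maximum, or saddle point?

saddle point

The Hessian is constant: H = [[-2, -4, 6], [-4, 0, -6], [6, -6, 2]].
Leading principal minors: Δ₁ = -2, Δ₂ = -16, Δ₃ = 328.
The minors fit neither the all-positive nor the alternating-sign pattern, so H is indefinite: a saddle point.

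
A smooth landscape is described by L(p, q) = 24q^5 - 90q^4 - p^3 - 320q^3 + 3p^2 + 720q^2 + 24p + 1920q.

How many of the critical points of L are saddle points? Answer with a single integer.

4

L separates as a function of p plus a function of q, so ∇L=0 decouples.
∂L/∂p = -3(p - 4)(p + 2) = 0 at p ∈ {-2, 4}; ∂L/∂q = 120(q - 4)(q - 2)(q + 1)(q + 2) = 0 at q ∈ {-2, -1, 2, 4}.
The Hessian is diagonal: diag(L_pp, L_qq). Second derivatives: L_pp(-2)=18, L_pp(4)=-18; L_qq(-2)=-2880, L_qq(-1)=1800, L_qq(2)=-2880, L_qq(4)=7200.
Saddle points occur where the two diagonal entries have opposite signs: (-2, -2), (-2, 2), (4, -1), (4, 4). Count: 4.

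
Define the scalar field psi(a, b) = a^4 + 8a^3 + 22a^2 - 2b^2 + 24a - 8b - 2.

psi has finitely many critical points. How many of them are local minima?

0

psi separates as a function of a plus a function of b, so ∇psi=0 decouples.
∂psi/∂a = 4(a + 1)(a + 2)(a + 3) = 0 at a ∈ {-3, -2, -1}; ∂psi/∂b = -4(b + 2) = 0 at b ∈ {-2}.
The Hessian is diagonal: diag(psi_aa, psi_bb). Second derivatives: psi_aa(-3)=8, psi_aa(-2)=-4, psi_aa(-1)=8; psi_bb(-2)=-4.
Local minima occur where both diagonal entries positive: none. Count: 0.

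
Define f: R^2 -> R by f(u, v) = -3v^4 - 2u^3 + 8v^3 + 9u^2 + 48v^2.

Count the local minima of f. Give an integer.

1

f separates as a function of u plus a function of v, so ∇f=0 decouples.
∂f/∂u = -6u(u - 3) = 0 at u ∈ {0, 3}; ∂f/∂v = -12v(v - 4)(v + 2) = 0 at v ∈ {-2, 0, 4}.
The Hessian is diagonal: diag(f_uu, f_vv). Second derivatives: f_uu(0)=18, f_uu(3)=-18; f_vv(-2)=-144, f_vv(0)=96, f_vv(4)=-288.
Local minima occur where both diagonal entries positive: (0, 0). Count: 1.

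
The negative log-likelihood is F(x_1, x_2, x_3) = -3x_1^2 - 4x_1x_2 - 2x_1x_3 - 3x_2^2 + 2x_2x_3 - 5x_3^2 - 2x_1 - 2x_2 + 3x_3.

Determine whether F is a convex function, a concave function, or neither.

concave

F is quadratic, so its Hessian is the constant matrix H = [[-6, -4, -2], [-4, -6, 2], [-2, 2, -10]].
Leading principal minors: -6, 20, -120.
Signs alternate −, +, − ⇒ H ≺ 0 ⇒ concave.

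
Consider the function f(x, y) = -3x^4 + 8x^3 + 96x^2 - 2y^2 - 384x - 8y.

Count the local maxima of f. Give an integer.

f separates as a function of x plus a function of y, so ∇f=0 decouples.
∂f/∂x = -12(x - 4)(x - 2)(x + 4) = 0 at x ∈ {-4, 2, 4}; ∂f/∂y = -4(y + 2) = 0 at y ∈ {-2}.
The Hessian is diagonal: diag(f_xx, f_yy). Second derivatives: f_xx(-4)=-576, f_xx(2)=144, f_xx(4)=-192; f_yy(-2)=-4.
Local maxima occur where both diagonal entries negative: (-4, -2), (4, -2). Count: 2.

2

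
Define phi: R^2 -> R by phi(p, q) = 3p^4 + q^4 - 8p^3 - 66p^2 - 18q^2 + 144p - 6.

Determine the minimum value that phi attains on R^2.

phi(p,q) separates as A(p) + B(q) − 6, so its minimum is min A + min B − 6.
A'(p) = 12(p - 4)(p - 1)(p + 3) vanishes at p ∈ {-3, 1, 4}; B'(q) = 4q(q - 3)(q + 3) vanishes at q ∈ {-3, 0, 3}.
Local minima of A (where A''>0): A(-3)=-567, A(4)=-224. Local minima of B: B(-3)=-81, B(3)=-81.
So the global minimum of phi is A(-3) + B(-3) − 6 = -567 − 81 − 6 = -654, attained at (-3, -3).

-654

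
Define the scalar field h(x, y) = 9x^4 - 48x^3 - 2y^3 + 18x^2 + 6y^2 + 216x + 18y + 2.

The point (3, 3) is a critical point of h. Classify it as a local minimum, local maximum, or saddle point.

The mixed partial ∂²h/∂x∂y is 0, so the Hessian at any point is diag(h_xx, h_yy) = diag(36(3x^2 - 8x + 1), 12(-y + 1)).
At (3, 3): H = diag(144, -24).
The eigenvalues have opposite signs, so H is indefinite: a saddle point.

saddle point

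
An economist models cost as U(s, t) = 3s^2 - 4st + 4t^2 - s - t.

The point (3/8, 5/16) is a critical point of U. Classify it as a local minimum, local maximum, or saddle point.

local minimum

The Hessian of U is constant: H = [[6, -4], [-4, 8]].
det(H) = 6·8 − (-4)² = 32.
det(H) > 0 and tr(H) = 14 > 0, so H is positive definite and the point is a local minimum.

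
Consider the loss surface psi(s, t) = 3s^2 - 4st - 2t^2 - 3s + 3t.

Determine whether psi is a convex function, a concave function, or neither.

psi is quadratic, so its Hessian is the constant matrix H = [[6, -4], [-4, -4]].
det(H) = -40, tr(H) = 2.
det(H) < 0, so H is indefinite: neither convex nor concave.

neither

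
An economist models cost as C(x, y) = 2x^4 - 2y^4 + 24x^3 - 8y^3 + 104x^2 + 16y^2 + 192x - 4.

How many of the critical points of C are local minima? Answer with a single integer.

C separates as a function of x plus a function of y, so ∇C=0 decouples.
∂C/∂x = 8(x + 2)(x + 3)(x + 4) = 0 at x ∈ {-4, -3, -2}; ∂C/∂y = -8y(y - 1)(y + 4) = 0 at y ∈ {-4, 0, 1}.
The Hessian is diagonal: diag(C_xx, C_yy). Second derivatives: C_xx(-4)=16, C_xx(-3)=-8, C_xx(-2)=16; C_yy(-4)=-160, C_yy(0)=32, C_yy(1)=-40.
Local minima occur where both diagonal entries positive: (-4, 0), (-2, 0). Count: 2.

2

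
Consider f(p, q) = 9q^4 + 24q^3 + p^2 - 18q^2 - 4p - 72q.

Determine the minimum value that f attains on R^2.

-61

f(p,q) separates as A(p) + B(q), so its minimum is min A + min B.
A'(p) = 2p - 4 vanishes at p ∈ {2}; B'(q) = 36(q - 1)(q + 1)(q + 2) vanishes at q ∈ {-2, -1, 1}.
Local minima of A (where A''>0): A(2)=-4. Local minima of B: B(-2)=24, B(1)=-57.
So the global minimum of f is A(2) + B(1) = -4 − 57 = -61, attained at (2, 1).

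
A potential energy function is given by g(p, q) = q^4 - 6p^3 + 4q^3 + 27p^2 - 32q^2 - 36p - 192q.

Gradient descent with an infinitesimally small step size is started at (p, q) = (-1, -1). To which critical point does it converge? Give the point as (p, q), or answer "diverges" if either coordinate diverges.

g is separable, so gradient descent decouples: p follows -∂g/∂p, q follows -∂g/∂q.
∂g/∂p = -18(p - 2)(p - 1); at p=-1 this is -108, so p increases.
∂g/∂q = 4(q - 4)(q + 3)(q + 4); at q=-1 this is -120, so q increases.
p converges to its nearest critical value 1 (a local min of the p-part); q converges to 4. The iterate converges to (1, 4).

(1, 4)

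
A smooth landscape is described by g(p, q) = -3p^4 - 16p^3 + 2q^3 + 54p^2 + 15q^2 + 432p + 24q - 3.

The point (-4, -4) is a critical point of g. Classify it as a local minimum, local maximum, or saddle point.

local maximum

The mixed partial ∂²g/∂p∂q is 0, so the Hessian at any point is diag(g_pp, g_qq) = diag(12(-3p^2 - 8p + 9), 6(2q + 5)).
At (-4, -4): H = diag(-84, -18).
Both eigenvalues are negative, so H is negative definite: a local maximum.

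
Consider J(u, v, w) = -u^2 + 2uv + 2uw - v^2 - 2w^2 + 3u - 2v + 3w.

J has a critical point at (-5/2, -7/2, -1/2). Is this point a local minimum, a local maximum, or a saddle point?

saddle point

The Hessian is constant: H = [[-2, 2, 2], [2, -2, 0], [2, 0, -4]].
Leading principal minors: Δ₁ = -2, Δ₂ = 0, Δ₃ = 8.
The minors fit neither the all-positive nor the alternating-sign pattern, so H is indefinite: a saddle point.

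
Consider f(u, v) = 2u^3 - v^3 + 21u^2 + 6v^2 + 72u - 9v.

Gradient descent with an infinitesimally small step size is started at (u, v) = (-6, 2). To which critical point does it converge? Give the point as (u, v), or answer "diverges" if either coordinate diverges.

diverges

f is separable, so gradient descent decouples: u follows -∂f/∂u, v follows -∂f/∂v.
∂f/∂u = 6(u + 3)(u + 4); at u=-6 this is 36, so u decreases.
∂f/∂v = -3(v - 3)(v - 1); at v=2 this is 3, so v decreases.
The u-coordinate has no critical point in that direction and runs off to infinity.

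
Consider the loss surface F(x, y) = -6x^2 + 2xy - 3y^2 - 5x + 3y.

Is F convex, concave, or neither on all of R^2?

concave

F is quadratic, so its Hessian is the constant matrix H = [[-12, 2], [2, -6]].
det(H) = 68, tr(H) = -18.
det(H) > 0 and tr(H) < 0, so H is negative definite everywhere: concave.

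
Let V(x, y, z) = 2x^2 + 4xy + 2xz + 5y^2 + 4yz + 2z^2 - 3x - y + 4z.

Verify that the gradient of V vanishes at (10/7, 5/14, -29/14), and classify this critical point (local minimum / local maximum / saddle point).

∇V = (4x + 4y + 2z - 3, 4x + 10y + 4z - 1, 2x + 4y + 4z + 4); substituting (10/7, 5/14, -29/14) gives ∇V = (0, 0, 0), so (10/7, 5/14, -29/14) is indeed a critical point.
The Hessian is constant: H = [[4, 4, 2], [4, 10, 4], [2, 4, 4]].
Leading principal minors: Δ₁ = 4, Δ₂ = 24, Δ₃ = 56.
All leading minors are positive, so H is positive definite: a local minimum.

local minimum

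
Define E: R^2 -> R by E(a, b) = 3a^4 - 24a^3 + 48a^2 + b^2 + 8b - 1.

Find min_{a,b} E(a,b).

E(a,b) separates as P(a) + Q(b) − 1, so its minimum is min P + min Q − 1.
P'(a) = 12a(a - 4)(a - 2) vanishes at a ∈ {0, 2, 4}; Q'(b) = 2b + 8 vanishes at b ∈ {-4}.
Local minima of P (where P''>0): P(0)=0, P(4)=0. Local minima of Q: Q(-4)=-16.
So the global minimum of E is P(0) + Q(-4) − 1 = 0 − 16 − 1 = -17, attained at (0, -4).

-17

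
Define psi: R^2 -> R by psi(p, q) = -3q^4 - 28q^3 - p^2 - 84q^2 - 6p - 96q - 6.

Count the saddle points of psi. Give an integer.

psi separates as a function of p plus a function of q, so ∇psi=0 decouples.
∂psi/∂p = -2(p + 3) = 0 at p ∈ {-3}; ∂psi/∂q = -12(q + 1)(q + 2)(q + 4) = 0 at q ∈ {-4, -2, -1}.
The Hessian is diagonal: diag(psi_pp, psi_qq). Second derivatives: psi_pp(-3)=-2; psi_qq(-4)=-72, psi_qq(-2)=24, psi_qq(-1)=-36.
Saddle points occur where the two diagonal entries have opposite signs: (-3, -2). Count: 1.

1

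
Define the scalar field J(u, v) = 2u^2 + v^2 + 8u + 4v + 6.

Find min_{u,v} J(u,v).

-6

J(u,v) separates as P(u) + Q(v) + 6, so its minimum is min P + min Q + 6.
P'(u) = 4u + 8 vanishes at u ∈ {-2}; Q'(v) = 2v + 4 vanishes at v ∈ {-2}.
Local minima of P (where P''>0): P(-2)=-8. Local minima of Q: Q(-2)=-4.
So the global minimum of J is P(-2) + Q(-2) + 6 = -8 − 4 + 6 = -6, attained at (-2, -2).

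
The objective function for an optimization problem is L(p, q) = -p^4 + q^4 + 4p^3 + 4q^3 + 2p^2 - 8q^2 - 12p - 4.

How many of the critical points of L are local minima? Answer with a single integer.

L separates as a function of p plus a function of q, so ∇L=0 decouples.
∂L/∂p = -4(p - 3)(p - 1)(p + 1) = 0 at p ∈ {-1, 1, 3}; ∂L/∂q = 4q(q - 1)(q + 4) = 0 at q ∈ {-4, 0, 1}.
The Hessian is diagonal: diag(L_pp, L_qq). Second derivatives: L_pp(-1)=-32, L_pp(1)=16, L_pp(3)=-32; L_qq(-4)=80, L_qq(0)=-16, L_qq(1)=20.
Local minima occur where both diagonal entries positive: (1, -4), (1, 1). Count: 2.

2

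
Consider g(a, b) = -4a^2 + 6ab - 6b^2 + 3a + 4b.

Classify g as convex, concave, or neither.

g is quadratic, so its Hessian is the constant matrix H = [[-8, 6], [6, -12]].
det(H) = 60, tr(H) = -20.
det(H) > 0 and tr(H) < 0, so H is negative definite everywhere: concave.

concave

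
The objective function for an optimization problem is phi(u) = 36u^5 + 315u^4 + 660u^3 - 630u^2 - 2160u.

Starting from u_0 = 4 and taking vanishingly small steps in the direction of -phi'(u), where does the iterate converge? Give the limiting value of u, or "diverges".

1

phi'(u) = 180(u - 1)(u + 1)(u + 3)(u + 4), so phi'(4) = 151200.
Gradient descent moves in the -phi' direction, i.e. u is decreasing.
The nearest critical point in that direction is u = 1, where phi'' = 7200 > 0 (a local minimum). The iterate converges there.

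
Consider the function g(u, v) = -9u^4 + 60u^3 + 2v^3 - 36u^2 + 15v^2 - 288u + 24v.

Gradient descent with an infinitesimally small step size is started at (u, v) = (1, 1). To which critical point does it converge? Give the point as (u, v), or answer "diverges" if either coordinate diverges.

g is separable, so gradient descent decouples: u follows -∂g/∂u, v follows -∂g/∂v.
∂g/∂u = -36(u - 4)(u - 2)(u + 1); at u=1 this is -216, so u increases.
∂g/∂v = 6(v + 1)(v + 4); at v=1 this is 60, so v decreases.
u converges to its nearest critical value 2 (a local min of the u-part); v converges to -1. The iterate converges to (2, -1).

(2, -1)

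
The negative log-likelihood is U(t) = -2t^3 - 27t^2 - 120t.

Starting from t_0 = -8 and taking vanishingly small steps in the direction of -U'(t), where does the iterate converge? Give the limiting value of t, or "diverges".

U'(t) = -6(t + 4)(t + 5), so U'(-8) = -72.
Gradient descent moves in the -U' direction, i.e. t is increasing.
The nearest critical point in that direction is t = -5, where U'' = 6 > 0 (a local minimum). The iterate converges there.

-5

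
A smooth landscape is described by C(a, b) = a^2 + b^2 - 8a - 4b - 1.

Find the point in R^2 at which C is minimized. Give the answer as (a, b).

(4, 2)

C(a,b) separates as P(a) + Q(b) − 1, so its minimum is min P + min Q − 1.
P'(a) = 2a - 8 vanishes at a ∈ {4}; Q'(b) = 2b - 4 vanishes at b ∈ {2}.
Local minima of P (where P''>0): P(4)=-16. Local minima of Q: Q(2)=-4.
So the global minimum of C is P(4) + Q(2) − 1 = -16 − 4 − 1 = -21, attained at (4, 2).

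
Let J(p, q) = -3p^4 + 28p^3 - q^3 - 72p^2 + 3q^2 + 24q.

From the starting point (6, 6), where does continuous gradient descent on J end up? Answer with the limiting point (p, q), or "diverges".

diverges

J is separable, so gradient descent decouples: p follows -∂J/∂p, q follows -∂J/∂q.
∂J/∂p = -12p(p - 4)(p - 3); at p=6 this is -432, so p increases.
∂J/∂q = -3(q - 4)(q + 2); at q=6 this is -48, so q increases.
The p-coordinate has no critical point in that direction and runs off to infinity.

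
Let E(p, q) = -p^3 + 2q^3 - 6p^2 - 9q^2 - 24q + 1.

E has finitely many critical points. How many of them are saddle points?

2

E separates as a function of p plus a function of q, so ∇E=0 decouples.
∂E/∂p = -3p(p + 4) = 0 at p ∈ {-4, 0}; ∂E/∂q = 6(q - 4)(q + 1) = 0 at q ∈ {-1, 4}.
The Hessian is diagonal: diag(E_pp, E_qq). Second derivatives: E_pp(-4)=12, E_pp(0)=-12; E_qq(-1)=-30, E_qq(4)=30.
Saddle points occur where the two diagonal entries have opposite signs: (-4, -1), (0, 4). Count: 2.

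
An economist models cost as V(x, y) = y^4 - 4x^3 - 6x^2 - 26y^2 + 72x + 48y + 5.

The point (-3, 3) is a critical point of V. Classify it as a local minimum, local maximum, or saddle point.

The mixed partial ∂²V/∂x∂y is 0, so the Hessian at any point is diag(V_xx, V_yy) = diag(-12(2x + 1), 4(3y^2 - 13)).
At (-3, 3): H = diag(60, 56).
Both eigenvalues are positive, so H is positive definite: a local minimum.

local minimum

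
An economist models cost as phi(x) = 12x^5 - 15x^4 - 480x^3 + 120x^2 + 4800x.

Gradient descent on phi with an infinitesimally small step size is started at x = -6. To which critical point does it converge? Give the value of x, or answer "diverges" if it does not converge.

phi'(x) = 60(x - 5)(x - 2)(x + 2)(x + 4), so phi'(-6) = 42240.
Gradient descent moves in the -phi' direction, i.e. x is decreasing.
There is no critical point below x=-6, and phi' keeps the same sign, so the iterate runs off to −∞.

diverges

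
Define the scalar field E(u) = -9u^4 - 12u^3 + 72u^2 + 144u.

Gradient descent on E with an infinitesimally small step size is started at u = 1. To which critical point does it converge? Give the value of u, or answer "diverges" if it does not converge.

-1

E'(u) = -36(u - 2)(u + 1)(u + 2), so E'(1) = 216.
Gradient descent moves in the -E' direction, i.e. u is decreasing.
The nearest critical point in that direction is u = -1, where E'' = 108 > 0 (a local minimum). The iterate converges there.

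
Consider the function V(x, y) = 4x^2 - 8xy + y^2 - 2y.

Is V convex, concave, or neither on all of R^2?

neither

V is quadratic, so its Hessian is the constant matrix H = [[8, -8], [-8, 2]].
det(H) = -48, tr(H) = 10.
det(H) < 0, so H is indefinite: neither convex nor concave.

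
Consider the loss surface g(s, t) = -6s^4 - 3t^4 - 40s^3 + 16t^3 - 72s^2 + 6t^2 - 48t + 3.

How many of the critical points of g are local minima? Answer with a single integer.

g separates as a function of s plus a function of t, so ∇g=0 decouples.
∂g/∂s = -24s(s + 2)(s + 3) = 0 at s ∈ {-3, -2, 0}; ∂g/∂t = -12(t - 4)(t - 1)(t + 1) = 0 at t ∈ {-1, 1, 4}.
The Hessian is diagonal: diag(g_ss, g_tt). Second derivatives: g_ss(-3)=-72, g_ss(-2)=48, g_ss(0)=-144; g_tt(-1)=-120, g_tt(1)=72, g_tt(4)=-180.
Local minima occur where both diagonal entries positive: (-2, 1). Count: 1.

1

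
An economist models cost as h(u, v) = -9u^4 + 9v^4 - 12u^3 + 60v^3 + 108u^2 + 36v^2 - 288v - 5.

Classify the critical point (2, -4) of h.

saddle point

The mixed partial ∂²h/∂u∂v is 0, so the Hessian at any point is diag(h_uu, h_vv) = diag(36(-3u^2 - 2u + 6), 36(3v^2 + 10v + 2)).
At (2, -4): H = diag(-360, 360).
The eigenvalues have opposite signs, so H is indefinite: a saddle point.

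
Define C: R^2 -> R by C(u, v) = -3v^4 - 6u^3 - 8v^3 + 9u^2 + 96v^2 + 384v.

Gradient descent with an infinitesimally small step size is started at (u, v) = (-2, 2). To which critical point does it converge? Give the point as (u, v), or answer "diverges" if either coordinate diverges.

C is separable, so gradient descent decouples: u follows -∂C/∂u, v follows -∂C/∂v.
∂C/∂u = -18u(u - 1); at u=-2 this is -108, so u increases.
∂C/∂v = -12(v - 4)(v + 2)(v + 4); at v=2 this is 576, so v decreases.
u converges to its nearest critical value 0 (a local min of the u-part); v converges to -2. The iterate converges to (0, -2).

(0, -2)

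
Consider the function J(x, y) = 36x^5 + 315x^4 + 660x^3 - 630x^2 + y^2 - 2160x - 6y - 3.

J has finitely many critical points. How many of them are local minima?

2

J separates as a function of x plus a function of y, so ∇J=0 decouples.
∂J/∂x = 180(x - 1)(x + 1)(x + 3)(x + 4) = 0 at x ∈ {-4, -3, -1, 1}; ∂J/∂y = 2(y - 3) = 0 at y ∈ {3}.
The Hessian is diagonal: diag(J_xx, J_yy). Second derivatives: J_xx(-4)=-2700, J_xx(-3)=1440, J_xx(-1)=-2160, J_xx(1)=7200; J_yy(3)=2.
Local minima occur where both diagonal entries positive: (-3, 3), (1, 3). Count: 2.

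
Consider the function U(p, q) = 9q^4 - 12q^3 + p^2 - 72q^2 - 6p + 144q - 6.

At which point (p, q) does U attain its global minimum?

U(p,q) separates as A(p) + B(q) − 6, so its minimum is min A + min B − 6.
A'(p) = 2p - 6 vanishes at p ∈ {3}; B'(q) = 36(q - 2)(q - 1)(q + 2) vanishes at q ∈ {-2, 1, 2}.
Local minima of A (where A''>0): A(3)=-9. Local minima of B: B(-2)=-336, B(2)=48.
So the global minimum of U is A(3) + B(-2) − 6 = -9 − 336 − 6 = -351, attained at (3, -2).

(3, -2)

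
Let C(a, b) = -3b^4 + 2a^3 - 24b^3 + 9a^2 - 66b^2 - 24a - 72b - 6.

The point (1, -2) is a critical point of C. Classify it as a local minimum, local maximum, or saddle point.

The mixed partial ∂²C/∂a∂b is 0, so the Hessian at any point is diag(C_aa, C_bb) = diag(6(2a + 3), -12(3b^2 + 12b + 11)).
At (1, -2): H = diag(30, 12).
Both eigenvalues are positive, so H is positive definite: a local minimum.

local minimum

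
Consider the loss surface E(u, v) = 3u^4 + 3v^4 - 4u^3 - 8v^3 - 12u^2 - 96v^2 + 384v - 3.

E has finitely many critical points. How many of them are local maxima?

E separates as a function of u plus a function of v, so ∇E=0 decouples.
∂E/∂u = 12u(u - 2)(u + 1) = 0 at u ∈ {-1, 0, 2}; ∂E/∂v = 12(v - 4)(v - 2)(v + 4) = 0 at v ∈ {-4, 2, 4}.
The Hessian is diagonal: diag(E_uu, E_vv). Second derivatives: E_uu(-1)=36, E_uu(0)=-24, E_uu(2)=72; E_vv(-4)=576, E_vv(2)=-144, E_vv(4)=192.
Local maxima occur where both diagonal entries negative: (0, 2). Count: 1.

1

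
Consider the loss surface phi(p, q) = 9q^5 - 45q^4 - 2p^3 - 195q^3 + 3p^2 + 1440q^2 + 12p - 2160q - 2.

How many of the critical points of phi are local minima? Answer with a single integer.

phi separates as a function of p plus a function of q, so ∇phi=0 decouples.
∂phi/∂p = -6(p - 2)(p + 1) = 0 at p ∈ {-1, 2}; ∂phi/∂q = 45(q - 4)(q - 3)(q - 1)(q + 4) = 0 at q ∈ {-4, 1, 3, 4}.
The Hessian is diagonal: diag(phi_pp, phi_qq). Second derivatives: phi_pp(-1)=18, phi_pp(2)=-18; phi_qq(-4)=-12600, phi_qq(1)=1350, phi_qq(3)=-630, phi_qq(4)=1080.
Local minima occur where both diagonal entries positive: (-1, 1), (-1, 4). Count: 2.

2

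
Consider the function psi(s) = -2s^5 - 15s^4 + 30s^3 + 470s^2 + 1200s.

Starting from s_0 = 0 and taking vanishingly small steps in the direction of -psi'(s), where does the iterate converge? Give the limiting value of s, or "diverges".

psi'(s) = -10(s - 4)(s + 2)(s + 3)(s + 5), so psi'(0) = 1200.
Gradient descent moves in the -psi' direction, i.e. s is decreasing.
The nearest critical point in that direction is s = -2, where psi'' = 180 > 0 (a local minimum). The iterate converges there.

-2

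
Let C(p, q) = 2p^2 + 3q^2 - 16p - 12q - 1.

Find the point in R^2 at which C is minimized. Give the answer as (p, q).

C(p,q) separates as A(p) + B(q) − 1, so its minimum is min A + min B − 1.
A'(p) = 4p - 16 vanishes at p ∈ {4}; B'(q) = 6q - 12 vanishes at q ∈ {2}.
Local minima of A (where A''>0): A(4)=-32. Local minima of B: B(2)=-12.
So the global minimum of C is A(4) + B(2) − 1 = -32 − 12 − 1 = -45, attained at (4, 2).

(4, 2)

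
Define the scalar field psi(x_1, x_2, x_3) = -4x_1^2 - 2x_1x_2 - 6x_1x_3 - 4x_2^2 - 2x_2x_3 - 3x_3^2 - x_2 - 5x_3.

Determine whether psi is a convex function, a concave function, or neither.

concave

psi is quadratic, so its Hessian is the constant matrix H = [[-8, -2, -6], [-2, -8, -2], [-6, -2, -6]].
Leading principal minors: -8, 60, -88.
Signs alternate −, +, − ⇒ H ≺ 0 ⇒ concave.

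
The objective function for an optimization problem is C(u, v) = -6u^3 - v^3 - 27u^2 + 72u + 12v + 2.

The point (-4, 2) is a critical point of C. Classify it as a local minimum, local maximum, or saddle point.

saddle point

The mixed partial ∂²C/∂u∂v is 0, so the Hessian at any point is diag(C_uu, C_vv) = diag(-18(2u + 3), -6v).
At (-4, 2): H = diag(90, -12).
The eigenvalues have opposite signs, so H is indefinite: a saddle point.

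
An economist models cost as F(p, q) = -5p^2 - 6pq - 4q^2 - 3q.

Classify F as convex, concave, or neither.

concave

F is quadratic, so its Hessian is the constant matrix H = [[-10, -6], [-6, -8]].
det(H) = 44, tr(H) = -18.
det(H) > 0 and tr(H) < 0, so H is negative definite everywhere: concave.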